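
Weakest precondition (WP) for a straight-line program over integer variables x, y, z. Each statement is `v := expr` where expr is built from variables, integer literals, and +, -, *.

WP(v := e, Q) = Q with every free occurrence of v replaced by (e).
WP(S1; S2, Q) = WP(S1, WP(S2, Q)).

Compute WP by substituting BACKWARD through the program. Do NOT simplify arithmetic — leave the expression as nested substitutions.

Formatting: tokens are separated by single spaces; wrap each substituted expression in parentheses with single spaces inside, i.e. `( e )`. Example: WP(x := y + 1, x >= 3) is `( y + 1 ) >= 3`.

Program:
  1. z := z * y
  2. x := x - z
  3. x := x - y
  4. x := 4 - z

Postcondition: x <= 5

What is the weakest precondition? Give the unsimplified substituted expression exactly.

post: x <= 5
stmt 4: x := 4 - z  -- replace 1 occurrence(s) of x with (4 - z)
  => ( 4 - z ) <= 5
stmt 3: x := x - y  -- replace 0 occurrence(s) of x with (x - y)
  => ( 4 - z ) <= 5
stmt 2: x := x - z  -- replace 0 occurrence(s) of x with (x - z)
  => ( 4 - z ) <= 5
stmt 1: z := z * y  -- replace 1 occurrence(s) of z with (z * y)
  => ( 4 - ( z * y ) ) <= 5

Answer: ( 4 - ( z * y ) ) <= 5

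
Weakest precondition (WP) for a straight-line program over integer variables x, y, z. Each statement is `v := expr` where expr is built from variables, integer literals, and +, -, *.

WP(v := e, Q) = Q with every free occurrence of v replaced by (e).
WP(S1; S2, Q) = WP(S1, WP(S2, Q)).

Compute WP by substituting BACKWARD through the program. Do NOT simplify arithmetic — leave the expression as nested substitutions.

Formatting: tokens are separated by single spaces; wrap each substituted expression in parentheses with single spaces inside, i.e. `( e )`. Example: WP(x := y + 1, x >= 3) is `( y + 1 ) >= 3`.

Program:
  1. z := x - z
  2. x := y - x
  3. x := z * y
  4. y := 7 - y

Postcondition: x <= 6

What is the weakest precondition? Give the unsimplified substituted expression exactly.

post: x <= 6
stmt 4: y := 7 - y  -- replace 0 occurrence(s) of y with (7 - y)
  => x <= 6
stmt 3: x := z * y  -- replace 1 occurrence(s) of x with (z * y)
  => ( z * y ) <= 6
stmt 2: x := y - x  -- replace 0 occurrence(s) of x with (y - x)
  => ( z * y ) <= 6
stmt 1: z := x - z  -- replace 1 occurrence(s) of z with (x - z)
  => ( ( x - z ) * y ) <= 6

Answer: ( ( x - z ) * y ) <= 6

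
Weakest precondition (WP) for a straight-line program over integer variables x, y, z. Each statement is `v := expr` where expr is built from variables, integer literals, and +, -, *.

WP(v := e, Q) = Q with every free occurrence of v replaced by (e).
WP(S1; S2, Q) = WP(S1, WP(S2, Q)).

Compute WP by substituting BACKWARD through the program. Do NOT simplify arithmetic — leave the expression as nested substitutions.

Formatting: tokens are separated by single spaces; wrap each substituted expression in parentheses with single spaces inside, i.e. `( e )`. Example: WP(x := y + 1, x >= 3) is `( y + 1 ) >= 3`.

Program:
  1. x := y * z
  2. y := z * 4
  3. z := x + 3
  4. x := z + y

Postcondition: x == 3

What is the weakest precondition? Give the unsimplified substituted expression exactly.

post: x == 3
stmt 4: x := z + y  -- replace 1 occurrence(s) of x with (z + y)
  => ( z + y ) == 3
stmt 3: z := x + 3  -- replace 1 occurrence(s) of z with (x + 3)
  => ( ( x + 3 ) + y ) == 3
stmt 2: y := z * 4  -- replace 1 occurrence(s) of y with (z * 4)
  => ( ( x + 3 ) + ( z * 4 ) ) == 3
stmt 1: x := y * z  -- replace 1 occurrence(s) of x with (y * z)
  => ( ( ( y * z ) + 3 ) + ( z * 4 ) ) == 3

Answer: ( ( ( y * z ) + 3 ) + ( z * 4 ) ) == 3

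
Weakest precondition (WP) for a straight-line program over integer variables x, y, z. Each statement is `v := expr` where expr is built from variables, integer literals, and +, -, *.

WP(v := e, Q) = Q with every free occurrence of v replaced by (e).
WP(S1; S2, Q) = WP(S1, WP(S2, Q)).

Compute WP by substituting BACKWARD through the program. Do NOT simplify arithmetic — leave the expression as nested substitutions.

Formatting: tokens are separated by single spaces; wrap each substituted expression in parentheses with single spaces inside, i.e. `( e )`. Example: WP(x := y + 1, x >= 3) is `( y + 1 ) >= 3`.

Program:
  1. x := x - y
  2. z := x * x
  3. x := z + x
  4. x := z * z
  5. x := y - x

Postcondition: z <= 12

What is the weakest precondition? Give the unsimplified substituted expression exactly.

post: z <= 12
stmt 5: x := y - x  -- replace 0 occurrence(s) of x with (y - x)
  => z <= 12
stmt 4: x := z * z  -- replace 0 occurrence(s) of x with (z * z)
  => z <= 12
stmt 3: x := z + x  -- replace 0 occurrence(s) of x with (z + x)
  => z <= 12
stmt 2: z := x * x  -- replace 1 occurrence(s) of z with (x * x)
  => ( x * x ) <= 12
stmt 1: x := x - y  -- replace 2 occurrence(s) of x with (x - y)
  => ( ( x - y ) * ( x - y ) ) <= 12

Answer: ( ( x - y ) * ( x - y ) ) <= 12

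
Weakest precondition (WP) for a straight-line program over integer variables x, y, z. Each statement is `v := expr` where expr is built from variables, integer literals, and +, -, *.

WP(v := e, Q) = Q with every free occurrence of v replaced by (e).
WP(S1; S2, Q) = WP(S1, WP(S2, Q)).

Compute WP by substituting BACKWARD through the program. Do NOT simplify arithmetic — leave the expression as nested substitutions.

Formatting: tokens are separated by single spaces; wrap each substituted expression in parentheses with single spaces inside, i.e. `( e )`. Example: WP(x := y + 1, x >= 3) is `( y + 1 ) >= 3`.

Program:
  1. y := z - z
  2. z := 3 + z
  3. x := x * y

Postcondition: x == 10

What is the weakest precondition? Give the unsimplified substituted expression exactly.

post: x == 10
stmt 3: x := x * y  -- replace 1 occurrence(s) of x with (x * y)
  => ( x * y ) == 10
stmt 2: z := 3 + z  -- replace 0 occurrence(s) of z with (3 + z)
  => ( x * y ) == 10
stmt 1: y := z - z  -- replace 1 occurrence(s) of y with (z - z)
  => ( x * ( z - z ) ) == 10

Answer: ( x * ( z - z ) ) == 10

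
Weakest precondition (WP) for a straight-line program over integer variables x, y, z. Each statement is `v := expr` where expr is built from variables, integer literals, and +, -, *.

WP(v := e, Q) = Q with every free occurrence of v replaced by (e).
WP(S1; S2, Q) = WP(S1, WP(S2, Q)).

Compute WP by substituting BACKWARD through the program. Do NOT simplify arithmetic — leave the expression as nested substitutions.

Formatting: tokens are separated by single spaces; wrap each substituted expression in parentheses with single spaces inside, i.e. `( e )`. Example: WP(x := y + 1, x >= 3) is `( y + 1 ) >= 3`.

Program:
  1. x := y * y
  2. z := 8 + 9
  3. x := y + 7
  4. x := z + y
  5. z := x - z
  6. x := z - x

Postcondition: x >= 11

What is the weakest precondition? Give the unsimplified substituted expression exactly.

post: x >= 11
stmt 6: x := z - x  -- replace 1 occurrence(s) of x with (z - x)
  => ( z - x ) >= 11
stmt 5: z := x - z  -- replace 1 occurrence(s) of z with (x - z)
  => ( ( x - z ) - x ) >= 11
stmt 4: x := z + y  -- replace 2 occurrence(s) of x with (z + y)
  => ( ( ( z + y ) - z ) - ( z + y ) ) >= 11
stmt 3: x := y + 7  -- replace 0 occurrence(s) of x with (y + 7)
  => ( ( ( z + y ) - z ) - ( z + y ) ) >= 11
stmt 2: z := 8 + 9  -- replace 3 occurrence(s) of z with (8 + 9)
  => ( ( ( ( 8 + 9 ) + y ) - ( 8 + 9 ) ) - ( ( 8 + 9 ) + y ) ) >= 11
stmt 1: x := y * y  -- replace 0 occurrence(s) of x with (y * y)
  => ( ( ( ( 8 + 9 ) + y ) - ( 8 + 9 ) ) - ( ( 8 + 9 ) + y ) ) >= 11

Answer: ( ( ( ( 8 + 9 ) + y ) - ( 8 + 9 ) ) - ( ( 8 + 9 ) + y ) ) >= 11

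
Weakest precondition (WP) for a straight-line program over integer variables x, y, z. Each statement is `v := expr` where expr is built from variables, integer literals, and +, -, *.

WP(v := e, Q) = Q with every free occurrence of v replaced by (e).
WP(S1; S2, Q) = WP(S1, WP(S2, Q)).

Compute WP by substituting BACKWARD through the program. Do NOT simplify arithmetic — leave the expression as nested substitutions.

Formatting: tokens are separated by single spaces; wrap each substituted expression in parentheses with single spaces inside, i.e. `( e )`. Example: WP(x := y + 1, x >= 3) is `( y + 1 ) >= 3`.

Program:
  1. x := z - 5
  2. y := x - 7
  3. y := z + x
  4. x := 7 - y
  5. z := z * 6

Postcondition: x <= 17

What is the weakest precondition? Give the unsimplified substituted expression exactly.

Answer: ( 7 - ( z + ( z - 5 ) ) ) <= 17

Derivation:
post: x <= 17
stmt 5: z := z * 6  -- replace 0 occurrence(s) of z with (z * 6)
  => x <= 17
stmt 4: x := 7 - y  -- replace 1 occurrence(s) of x with (7 - y)
  => ( 7 - y ) <= 17
stmt 3: y := z + x  -- replace 1 occurrence(s) of y with (z + x)
  => ( 7 - ( z + x ) ) <= 17
stmt 2: y := x - 7  -- replace 0 occurrence(s) of y with (x - 7)
  => ( 7 - ( z + x ) ) <= 17
stmt 1: x := z - 5  -- replace 1 occurrence(s) of x with (z - 5)
  => ( 7 - ( z + ( z - 5 ) ) ) <= 17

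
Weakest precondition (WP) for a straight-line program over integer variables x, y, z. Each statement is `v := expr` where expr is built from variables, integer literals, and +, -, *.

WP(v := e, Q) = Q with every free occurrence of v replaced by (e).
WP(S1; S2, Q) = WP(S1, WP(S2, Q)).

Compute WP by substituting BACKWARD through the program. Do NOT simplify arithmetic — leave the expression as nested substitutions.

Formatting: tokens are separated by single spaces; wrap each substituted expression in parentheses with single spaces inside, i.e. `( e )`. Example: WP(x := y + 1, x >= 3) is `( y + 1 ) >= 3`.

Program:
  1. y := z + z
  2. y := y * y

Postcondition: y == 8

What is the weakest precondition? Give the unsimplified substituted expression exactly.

Answer: ( ( z + z ) * ( z + z ) ) == 8

Derivation:
post: y == 8
stmt 2: y := y * y  -- replace 1 occurrence(s) of y with (y * y)
  => ( y * y ) == 8
stmt 1: y := z + z  -- replace 2 occurrence(s) of y with (z + z)
  => ( ( z + z ) * ( z + z ) ) == 8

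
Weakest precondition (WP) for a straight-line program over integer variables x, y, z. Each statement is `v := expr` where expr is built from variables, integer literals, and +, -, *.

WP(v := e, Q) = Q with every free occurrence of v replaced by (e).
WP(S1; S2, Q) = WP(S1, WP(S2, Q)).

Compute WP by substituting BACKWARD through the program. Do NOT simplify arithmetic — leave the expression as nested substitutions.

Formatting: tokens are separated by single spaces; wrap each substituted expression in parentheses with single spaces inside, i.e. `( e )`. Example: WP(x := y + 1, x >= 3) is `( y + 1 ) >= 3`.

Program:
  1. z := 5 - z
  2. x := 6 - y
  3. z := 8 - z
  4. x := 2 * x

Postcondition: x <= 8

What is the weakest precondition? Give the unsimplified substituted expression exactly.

Answer: ( 2 * ( 6 - y ) ) <= 8

Derivation:
post: x <= 8
stmt 4: x := 2 * x  -- replace 1 occurrence(s) of x with (2 * x)
  => ( 2 * x ) <= 8
stmt 3: z := 8 - z  -- replace 0 occurrence(s) of z with (8 - z)
  => ( 2 * x ) <= 8
stmt 2: x := 6 - y  -- replace 1 occurrence(s) of x with (6 - y)
  => ( 2 * ( 6 - y ) ) <= 8
stmt 1: z := 5 - z  -- replace 0 occurrence(s) of z with (5 - z)
  => ( 2 * ( 6 - y ) ) <= 8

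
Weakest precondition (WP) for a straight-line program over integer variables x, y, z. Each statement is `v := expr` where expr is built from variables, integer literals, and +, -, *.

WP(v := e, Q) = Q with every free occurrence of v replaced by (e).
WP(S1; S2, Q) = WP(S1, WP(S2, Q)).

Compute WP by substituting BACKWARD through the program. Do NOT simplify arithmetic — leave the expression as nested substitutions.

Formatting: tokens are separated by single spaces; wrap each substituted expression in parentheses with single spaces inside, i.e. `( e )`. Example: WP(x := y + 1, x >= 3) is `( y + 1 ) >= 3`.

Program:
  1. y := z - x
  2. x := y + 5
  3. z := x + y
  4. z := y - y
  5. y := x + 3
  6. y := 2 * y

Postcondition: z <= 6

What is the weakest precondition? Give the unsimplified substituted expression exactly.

Answer: ( ( z - x ) - ( z - x ) ) <= 6

Derivation:
post: z <= 6
stmt 6: y := 2 * y  -- replace 0 occurrence(s) of y with (2 * y)
  => z <= 6
stmt 5: y := x + 3  -- replace 0 occurrence(s) of y with (x + 3)
  => z <= 6
stmt 4: z := y - y  -- replace 1 occurrence(s) of z with (y - y)
  => ( y - y ) <= 6
stmt 3: z := x + y  -- replace 0 occurrence(s) of z with (x + y)
  => ( y - y ) <= 6
stmt 2: x := y + 5  -- replace 0 occurrence(s) of x with (y + 5)
  => ( y - y ) <= 6
stmt 1: y := z - x  -- replace 2 occurrence(s) of y with (z - x)
  => ( ( z - x ) - ( z - x ) ) <= 6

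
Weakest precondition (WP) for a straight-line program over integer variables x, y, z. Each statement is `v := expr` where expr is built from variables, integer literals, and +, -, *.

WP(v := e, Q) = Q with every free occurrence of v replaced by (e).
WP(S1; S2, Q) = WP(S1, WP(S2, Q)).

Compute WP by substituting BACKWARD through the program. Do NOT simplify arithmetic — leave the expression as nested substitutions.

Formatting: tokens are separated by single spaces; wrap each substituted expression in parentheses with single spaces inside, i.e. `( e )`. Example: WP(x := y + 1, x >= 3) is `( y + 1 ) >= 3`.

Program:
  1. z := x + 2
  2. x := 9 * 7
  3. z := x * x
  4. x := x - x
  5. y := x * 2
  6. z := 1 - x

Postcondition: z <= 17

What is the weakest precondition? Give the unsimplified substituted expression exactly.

post: z <= 17
stmt 6: z := 1 - x  -- replace 1 occurrence(s) of z with (1 - x)
  => ( 1 - x ) <= 17
stmt 5: y := x * 2  -- replace 0 occurrence(s) of y with (x * 2)
  => ( 1 - x ) <= 17
stmt 4: x := x - x  -- replace 1 occurrence(s) of x with (x - x)
  => ( 1 - ( x - x ) ) <= 17
stmt 3: z := x * x  -- replace 0 occurrence(s) of z with (x * x)
  => ( 1 - ( x - x ) ) <= 17
stmt 2: x := 9 * 7  -- replace 2 occurrence(s) of x with (9 * 7)
  => ( 1 - ( ( 9 * 7 ) - ( 9 * 7 ) ) ) <= 17
stmt 1: z := x + 2  -- replace 0 occurrence(s) of z with (x + 2)
  => ( 1 - ( ( 9 * 7 ) - ( 9 * 7 ) ) ) <= 17

Answer: ( 1 - ( ( 9 * 7 ) - ( 9 * 7 ) ) ) <= 17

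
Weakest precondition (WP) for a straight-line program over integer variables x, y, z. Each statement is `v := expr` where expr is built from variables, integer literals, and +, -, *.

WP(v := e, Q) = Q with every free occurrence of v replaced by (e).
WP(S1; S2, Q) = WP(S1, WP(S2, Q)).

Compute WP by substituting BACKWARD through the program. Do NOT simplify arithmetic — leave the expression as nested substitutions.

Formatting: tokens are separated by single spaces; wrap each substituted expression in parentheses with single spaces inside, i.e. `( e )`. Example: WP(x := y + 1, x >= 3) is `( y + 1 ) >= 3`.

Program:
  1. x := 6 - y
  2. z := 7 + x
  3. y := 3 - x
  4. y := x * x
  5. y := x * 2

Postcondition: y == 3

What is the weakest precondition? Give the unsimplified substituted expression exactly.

post: y == 3
stmt 5: y := x * 2  -- replace 1 occurrence(s) of y with (x * 2)
  => ( x * 2 ) == 3
stmt 4: y := x * x  -- replace 0 occurrence(s) of y with (x * x)
  => ( x * 2 ) == 3
stmt 3: y := 3 - x  -- replace 0 occurrence(s) of y with (3 - x)
  => ( x * 2 ) == 3
stmt 2: z := 7 + x  -- replace 0 occurrence(s) of z with (7 + x)
  => ( x * 2 ) == 3
stmt 1: x := 6 - y  -- replace 1 occurrence(s) of x with (6 - y)
  => ( ( 6 - y ) * 2 ) == 3

Answer: ( ( 6 - y ) * 2 ) == 3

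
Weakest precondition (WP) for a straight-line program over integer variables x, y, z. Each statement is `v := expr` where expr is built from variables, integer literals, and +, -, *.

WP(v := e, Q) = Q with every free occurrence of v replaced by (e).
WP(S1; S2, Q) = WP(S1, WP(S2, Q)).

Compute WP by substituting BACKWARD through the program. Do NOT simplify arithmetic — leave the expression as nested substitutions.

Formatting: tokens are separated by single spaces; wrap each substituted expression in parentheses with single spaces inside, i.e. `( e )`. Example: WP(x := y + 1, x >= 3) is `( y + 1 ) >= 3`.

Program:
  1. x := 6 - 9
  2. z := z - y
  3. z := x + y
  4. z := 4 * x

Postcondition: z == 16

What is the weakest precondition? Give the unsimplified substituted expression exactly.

post: z == 16
stmt 4: z := 4 * x  -- replace 1 occurrence(s) of z with (4 * x)
  => ( 4 * x ) == 16
stmt 3: z := x + y  -- replace 0 occurrence(s) of z with (x + y)
  => ( 4 * x ) == 16
stmt 2: z := z - y  -- replace 0 occurrence(s) of z with (z - y)
  => ( 4 * x ) == 16
stmt 1: x := 6 - 9  -- replace 1 occurrence(s) of x with (6 - 9)
  => ( 4 * ( 6 - 9 ) ) == 16

Answer: ( 4 * ( 6 - 9 ) ) == 16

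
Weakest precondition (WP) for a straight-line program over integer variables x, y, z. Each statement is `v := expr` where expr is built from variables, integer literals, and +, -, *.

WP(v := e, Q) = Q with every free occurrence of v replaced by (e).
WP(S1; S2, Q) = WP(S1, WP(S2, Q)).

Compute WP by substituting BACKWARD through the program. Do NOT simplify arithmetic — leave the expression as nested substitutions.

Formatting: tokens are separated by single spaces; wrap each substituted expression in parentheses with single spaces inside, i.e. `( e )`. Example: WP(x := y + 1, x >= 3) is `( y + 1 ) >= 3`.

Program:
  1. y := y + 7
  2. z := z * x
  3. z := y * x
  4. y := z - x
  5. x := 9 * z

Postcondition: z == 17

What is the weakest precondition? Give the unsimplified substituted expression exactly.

Answer: ( ( y + 7 ) * x ) == 17

Derivation:
post: z == 17
stmt 5: x := 9 * z  -- replace 0 occurrence(s) of x with (9 * z)
  => z == 17
stmt 4: y := z - x  -- replace 0 occurrence(s) of y with (z - x)
  => z == 17
stmt 3: z := y * x  -- replace 1 occurrence(s) of z with (y * x)
  => ( y * x ) == 17
stmt 2: z := z * x  -- replace 0 occurrence(s) of z with (z * x)
  => ( y * x ) == 17
stmt 1: y := y + 7  -- replace 1 occurrence(s) of y with (y + 7)
  => ( ( y + 7 ) * x ) == 17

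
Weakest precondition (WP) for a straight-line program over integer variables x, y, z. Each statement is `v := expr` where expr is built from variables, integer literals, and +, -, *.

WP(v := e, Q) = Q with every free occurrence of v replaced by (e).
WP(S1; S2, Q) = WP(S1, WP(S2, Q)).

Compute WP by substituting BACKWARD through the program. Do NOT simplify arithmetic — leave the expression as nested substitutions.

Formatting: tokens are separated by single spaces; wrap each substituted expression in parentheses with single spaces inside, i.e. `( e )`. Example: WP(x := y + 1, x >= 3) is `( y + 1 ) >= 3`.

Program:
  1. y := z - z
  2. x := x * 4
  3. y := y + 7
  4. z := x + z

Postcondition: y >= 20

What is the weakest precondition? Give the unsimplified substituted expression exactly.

post: y >= 20
stmt 4: z := x + z  -- replace 0 occurrence(s) of z with (x + z)
  => y >= 20
stmt 3: y := y + 7  -- replace 1 occurrence(s) of y with (y + 7)
  => ( y + 7 ) >= 20
stmt 2: x := x * 4  -- replace 0 occurrence(s) of x with (x * 4)
  => ( y + 7 ) >= 20
stmt 1: y := z - z  -- replace 1 occurrence(s) of y with (z - z)
  => ( ( z - z ) + 7 ) >= 20

Answer: ( ( z - z ) + 7 ) >= 20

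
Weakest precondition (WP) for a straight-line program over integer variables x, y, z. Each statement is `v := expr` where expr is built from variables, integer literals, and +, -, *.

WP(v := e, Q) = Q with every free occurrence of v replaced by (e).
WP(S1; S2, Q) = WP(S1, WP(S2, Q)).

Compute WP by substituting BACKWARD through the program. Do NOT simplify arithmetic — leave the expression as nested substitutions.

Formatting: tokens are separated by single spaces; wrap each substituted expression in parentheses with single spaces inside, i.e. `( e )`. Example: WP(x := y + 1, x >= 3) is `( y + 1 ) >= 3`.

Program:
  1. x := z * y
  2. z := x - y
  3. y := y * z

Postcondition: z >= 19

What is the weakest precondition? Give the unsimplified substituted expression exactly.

post: z >= 19
stmt 3: y := y * z  -- replace 0 occurrence(s) of y with (y * z)
  => z >= 19
stmt 2: z := x - y  -- replace 1 occurrence(s) of z with (x - y)
  => ( x - y ) >= 19
stmt 1: x := z * y  -- replace 1 occurrence(s) of x with (z * y)
  => ( ( z * y ) - y ) >= 19

Answer: ( ( z * y ) - y ) >= 19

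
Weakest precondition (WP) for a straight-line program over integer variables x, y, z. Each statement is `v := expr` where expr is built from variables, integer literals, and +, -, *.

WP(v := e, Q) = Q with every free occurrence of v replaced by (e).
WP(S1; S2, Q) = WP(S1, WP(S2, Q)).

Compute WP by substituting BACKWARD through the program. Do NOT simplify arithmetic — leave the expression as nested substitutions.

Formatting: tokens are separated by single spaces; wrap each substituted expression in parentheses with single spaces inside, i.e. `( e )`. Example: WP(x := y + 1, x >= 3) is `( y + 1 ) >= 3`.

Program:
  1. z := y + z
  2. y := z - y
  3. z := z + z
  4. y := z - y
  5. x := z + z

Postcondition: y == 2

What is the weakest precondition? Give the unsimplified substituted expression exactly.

post: y == 2
stmt 5: x := z + z  -- replace 0 occurrence(s) of x with (z + z)
  => y == 2
stmt 4: y := z - y  -- replace 1 occurrence(s) of y with (z - y)
  => ( z - y ) == 2
stmt 3: z := z + z  -- replace 1 occurrence(s) of z with (z + z)
  => ( ( z + z ) - y ) == 2
stmt 2: y := z - y  -- replace 1 occurrence(s) of y with (z - y)
  => ( ( z + z ) - ( z - y ) ) == 2
stmt 1: z := y + z  -- replace 3 occurrence(s) of z with (y + z)
  => ( ( ( y + z ) + ( y + z ) ) - ( ( y + z ) - y ) ) == 2

Answer: ( ( ( y + z ) + ( y + z ) ) - ( ( y + z ) - y ) ) == 2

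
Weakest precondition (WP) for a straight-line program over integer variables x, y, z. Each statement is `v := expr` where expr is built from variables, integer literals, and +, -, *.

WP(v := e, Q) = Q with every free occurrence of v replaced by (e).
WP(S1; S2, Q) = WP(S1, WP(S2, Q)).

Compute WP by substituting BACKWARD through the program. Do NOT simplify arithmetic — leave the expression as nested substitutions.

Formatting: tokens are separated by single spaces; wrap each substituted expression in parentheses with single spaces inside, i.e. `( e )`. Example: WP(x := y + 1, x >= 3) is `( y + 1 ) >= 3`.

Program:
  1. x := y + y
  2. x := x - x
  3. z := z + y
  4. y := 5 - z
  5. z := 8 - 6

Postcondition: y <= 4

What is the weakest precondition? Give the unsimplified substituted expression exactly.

Answer: ( 5 - ( z + y ) ) <= 4

Derivation:
post: y <= 4
stmt 5: z := 8 - 6  -- replace 0 occurrence(s) of z with (8 - 6)
  => y <= 4
stmt 4: y := 5 - z  -- replace 1 occurrence(s) of y with (5 - z)
  => ( 5 - z ) <= 4
stmt 3: z := z + y  -- replace 1 occurrence(s) of z with (z + y)
  => ( 5 - ( z + y ) ) <= 4
stmt 2: x := x - x  -- replace 0 occurrence(s) of x with (x - x)
  => ( 5 - ( z + y ) ) <= 4
stmt 1: x := y + y  -- replace 0 occurrence(s) of x with (y + y)
  => ( 5 - ( z + y ) ) <= 4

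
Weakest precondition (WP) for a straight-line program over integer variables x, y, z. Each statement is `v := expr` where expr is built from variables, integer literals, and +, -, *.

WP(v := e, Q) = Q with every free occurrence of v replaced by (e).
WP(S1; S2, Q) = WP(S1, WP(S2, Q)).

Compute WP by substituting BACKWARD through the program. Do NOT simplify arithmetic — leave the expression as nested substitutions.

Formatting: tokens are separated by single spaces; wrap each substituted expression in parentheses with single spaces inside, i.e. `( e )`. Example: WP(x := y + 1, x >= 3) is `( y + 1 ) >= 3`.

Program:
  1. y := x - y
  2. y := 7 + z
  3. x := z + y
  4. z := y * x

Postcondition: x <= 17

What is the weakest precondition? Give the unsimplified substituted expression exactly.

post: x <= 17
stmt 4: z := y * x  -- replace 0 occurrence(s) of z with (y * x)
  => x <= 17
stmt 3: x := z + y  -- replace 1 occurrence(s) of x with (z + y)
  => ( z + y ) <= 17
stmt 2: y := 7 + z  -- replace 1 occurrence(s) of y with (7 + z)
  => ( z + ( 7 + z ) ) <= 17
stmt 1: y := x - y  -- replace 0 occurrence(s) of y with (x - y)
  => ( z + ( 7 + z ) ) <= 17

Answer: ( z + ( 7 + z ) ) <= 17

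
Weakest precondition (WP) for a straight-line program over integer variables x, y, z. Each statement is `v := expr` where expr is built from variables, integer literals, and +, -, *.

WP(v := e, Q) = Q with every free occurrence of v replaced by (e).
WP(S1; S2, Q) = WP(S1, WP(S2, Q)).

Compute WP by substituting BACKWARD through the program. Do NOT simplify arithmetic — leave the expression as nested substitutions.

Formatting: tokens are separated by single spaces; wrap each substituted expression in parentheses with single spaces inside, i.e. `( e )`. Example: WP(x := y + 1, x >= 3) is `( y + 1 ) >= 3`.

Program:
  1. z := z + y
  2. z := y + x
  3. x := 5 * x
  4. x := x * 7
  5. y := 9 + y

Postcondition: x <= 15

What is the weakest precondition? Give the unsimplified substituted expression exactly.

Answer: ( ( 5 * x ) * 7 ) <= 15

Derivation:
post: x <= 15
stmt 5: y := 9 + y  -- replace 0 occurrence(s) of y with (9 + y)
  => x <= 15
stmt 4: x := x * 7  -- replace 1 occurrence(s) of x with (x * 7)
  => ( x * 7 ) <= 15
stmt 3: x := 5 * x  -- replace 1 occurrence(s) of x with (5 * x)
  => ( ( 5 * x ) * 7 ) <= 15
stmt 2: z := y + x  -- replace 0 occurrence(s) of z with (y + x)
  => ( ( 5 * x ) * 7 ) <= 15
stmt 1: z := z + y  -- replace 0 occurrence(s) of z with (z + y)
  => ( ( 5 * x ) * 7 ) <= 15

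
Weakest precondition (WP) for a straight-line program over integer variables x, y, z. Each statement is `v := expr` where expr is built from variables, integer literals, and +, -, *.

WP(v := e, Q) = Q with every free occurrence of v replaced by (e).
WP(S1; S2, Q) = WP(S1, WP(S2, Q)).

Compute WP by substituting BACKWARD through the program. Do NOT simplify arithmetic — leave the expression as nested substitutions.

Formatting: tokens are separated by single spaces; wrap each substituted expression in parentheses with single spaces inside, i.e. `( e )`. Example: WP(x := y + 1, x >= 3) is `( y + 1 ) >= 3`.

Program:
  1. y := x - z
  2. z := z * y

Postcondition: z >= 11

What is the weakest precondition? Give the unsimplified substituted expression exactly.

Answer: ( z * ( x - z ) ) >= 11

Derivation:
post: z >= 11
stmt 2: z := z * y  -- replace 1 occurrence(s) of z with (z * y)
  => ( z * y ) >= 11
stmt 1: y := x - z  -- replace 1 occurrence(s) of y with (x - z)
  => ( z * ( x - z ) ) >= 11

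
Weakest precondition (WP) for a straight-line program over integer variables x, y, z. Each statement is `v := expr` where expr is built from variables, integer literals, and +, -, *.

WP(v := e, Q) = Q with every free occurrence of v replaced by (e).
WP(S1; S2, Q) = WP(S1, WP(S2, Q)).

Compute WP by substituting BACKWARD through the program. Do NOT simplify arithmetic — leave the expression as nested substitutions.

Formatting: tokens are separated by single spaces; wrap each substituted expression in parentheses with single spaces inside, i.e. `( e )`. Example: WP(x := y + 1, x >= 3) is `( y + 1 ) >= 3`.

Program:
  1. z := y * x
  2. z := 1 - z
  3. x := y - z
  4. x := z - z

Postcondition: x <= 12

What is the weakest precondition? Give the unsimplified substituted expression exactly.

Answer: ( ( 1 - ( y * x ) ) - ( 1 - ( y * x ) ) ) <= 12

Derivation:
post: x <= 12
stmt 4: x := z - z  -- replace 1 occurrence(s) of x with (z - z)
  => ( z - z ) <= 12
stmt 3: x := y - z  -- replace 0 occurrence(s) of x with (y - z)
  => ( z - z ) <= 12
stmt 2: z := 1 - z  -- replace 2 occurrence(s) of z with (1 - z)
  => ( ( 1 - z ) - ( 1 - z ) ) <= 12
stmt 1: z := y * x  -- replace 2 occurrence(s) of z with (y * x)
  => ( ( 1 - ( y * x ) ) - ( 1 - ( y * x ) ) ) <= 12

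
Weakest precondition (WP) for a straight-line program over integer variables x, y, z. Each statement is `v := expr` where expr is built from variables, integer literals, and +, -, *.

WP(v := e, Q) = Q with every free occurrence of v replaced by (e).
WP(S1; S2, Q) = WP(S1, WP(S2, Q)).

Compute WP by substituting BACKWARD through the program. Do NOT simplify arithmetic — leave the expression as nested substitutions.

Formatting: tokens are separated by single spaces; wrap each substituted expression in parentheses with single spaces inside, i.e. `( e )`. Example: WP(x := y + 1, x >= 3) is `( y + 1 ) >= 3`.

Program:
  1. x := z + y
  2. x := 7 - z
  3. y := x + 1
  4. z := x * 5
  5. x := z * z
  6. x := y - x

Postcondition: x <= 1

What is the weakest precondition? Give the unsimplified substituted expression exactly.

post: x <= 1
stmt 6: x := y - x  -- replace 1 occurrence(s) of x with (y - x)
  => ( y - x ) <= 1
stmt 5: x := z * z  -- replace 1 occurrence(s) of x with (z * z)
  => ( y - ( z * z ) ) <= 1
stmt 4: z := x * 5  -- replace 2 occurrence(s) of z with (x * 5)
  => ( y - ( ( x * 5 ) * ( x * 5 ) ) ) <= 1
stmt 3: y := x + 1  -- replace 1 occurrence(s) of y with (x + 1)
  => ( ( x + 1 ) - ( ( x * 5 ) * ( x * 5 ) ) ) <= 1
stmt 2: x := 7 - z  -- replace 3 occurrence(s) of x with (7 - z)
  => ( ( ( 7 - z ) + 1 ) - ( ( ( 7 - z ) * 5 ) * ( ( 7 - z ) * 5 ) ) ) <= 1
stmt 1: x := z + y  -- replace 0 occurrence(s) of x with (z + y)
  => ( ( ( 7 - z ) + 1 ) - ( ( ( 7 - z ) * 5 ) * ( ( 7 - z ) * 5 ) ) ) <= 1

Answer: ( ( ( 7 - z ) + 1 ) - ( ( ( 7 - z ) * 5 ) * ( ( 7 - z ) * 5 ) ) ) <= 1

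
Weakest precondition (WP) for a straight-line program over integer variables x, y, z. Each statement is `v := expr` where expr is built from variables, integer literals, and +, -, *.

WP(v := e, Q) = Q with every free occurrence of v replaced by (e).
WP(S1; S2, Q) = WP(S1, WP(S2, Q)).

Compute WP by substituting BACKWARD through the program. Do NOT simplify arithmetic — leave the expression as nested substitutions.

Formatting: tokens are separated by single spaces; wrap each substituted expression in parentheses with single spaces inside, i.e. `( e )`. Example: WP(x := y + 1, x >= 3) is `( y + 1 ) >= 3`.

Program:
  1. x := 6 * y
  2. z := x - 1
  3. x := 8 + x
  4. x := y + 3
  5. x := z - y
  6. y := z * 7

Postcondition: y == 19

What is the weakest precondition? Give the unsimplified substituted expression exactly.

Answer: ( ( ( 6 * y ) - 1 ) * 7 ) == 19

Derivation:
post: y == 19
stmt 6: y := z * 7  -- replace 1 occurrence(s) of y with (z * 7)
  => ( z * 7 ) == 19
stmt 5: x := z - y  -- replace 0 occurrence(s) of x with (z - y)
  => ( z * 7 ) == 19
stmt 4: x := y + 3  -- replace 0 occurrence(s) of x with (y + 3)
  => ( z * 7 ) == 19
stmt 3: x := 8 + x  -- replace 0 occurrence(s) of x with (8 + x)
  => ( z * 7 ) == 19
stmt 2: z := x - 1  -- replace 1 occurrence(s) of z with (x - 1)
  => ( ( x - 1 ) * 7 ) == 19
stmt 1: x := 6 * y  -- replace 1 occurrence(s) of x with (6 * y)
  => ( ( ( 6 * y ) - 1 ) * 7 ) == 19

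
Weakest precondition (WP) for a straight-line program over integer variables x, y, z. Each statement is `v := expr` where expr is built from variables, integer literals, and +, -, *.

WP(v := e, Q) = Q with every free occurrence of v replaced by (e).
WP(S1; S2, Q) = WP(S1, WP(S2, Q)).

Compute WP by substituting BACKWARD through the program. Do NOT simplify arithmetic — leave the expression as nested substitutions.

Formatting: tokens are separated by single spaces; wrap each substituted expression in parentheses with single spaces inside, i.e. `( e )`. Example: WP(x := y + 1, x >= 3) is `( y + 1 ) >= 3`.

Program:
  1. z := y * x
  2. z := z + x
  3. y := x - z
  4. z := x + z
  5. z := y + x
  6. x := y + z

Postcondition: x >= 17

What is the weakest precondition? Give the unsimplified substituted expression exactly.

Answer: ( ( x - ( ( y * x ) + x ) ) + ( ( x - ( ( y * x ) + x ) ) + x ) ) >= 17

Derivation:
post: x >= 17
stmt 6: x := y + z  -- replace 1 occurrence(s) of x with (y + z)
  => ( y + z ) >= 17
stmt 5: z := y + x  -- replace 1 occurrence(s) of z with (y + x)
  => ( y + ( y + x ) ) >= 17
stmt 4: z := x + z  -- replace 0 occurrence(s) of z with (x + z)
  => ( y + ( y + x ) ) >= 17
stmt 3: y := x - z  -- replace 2 occurrence(s) of y with (x - z)
  => ( ( x - z ) + ( ( x - z ) + x ) ) >= 17
stmt 2: z := z + x  -- replace 2 occurrence(s) of z with (z + x)
  => ( ( x - ( z + x ) ) + ( ( x - ( z + x ) ) + x ) ) >= 17
stmt 1: z := y * x  -- replace 2 occurrence(s) of z with (y * x)
  => ( ( x - ( ( y * x ) + x ) ) + ( ( x - ( ( y * x ) + x ) ) + x ) ) >= 17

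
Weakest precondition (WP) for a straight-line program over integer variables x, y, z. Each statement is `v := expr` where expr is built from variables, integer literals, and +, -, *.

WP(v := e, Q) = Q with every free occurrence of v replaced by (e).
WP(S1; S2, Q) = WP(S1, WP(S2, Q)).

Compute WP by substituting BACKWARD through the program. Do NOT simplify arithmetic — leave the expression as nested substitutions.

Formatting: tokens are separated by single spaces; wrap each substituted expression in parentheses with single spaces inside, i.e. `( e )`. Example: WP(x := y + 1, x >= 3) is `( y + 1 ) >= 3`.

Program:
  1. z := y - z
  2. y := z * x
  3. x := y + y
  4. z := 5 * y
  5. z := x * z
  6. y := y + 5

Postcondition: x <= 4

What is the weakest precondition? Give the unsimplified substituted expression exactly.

Answer: ( ( ( y - z ) * x ) + ( ( y - z ) * x ) ) <= 4

Derivation:
post: x <= 4
stmt 6: y := y + 5  -- replace 0 occurrence(s) of y with (y + 5)
  => x <= 4
stmt 5: z := x * z  -- replace 0 occurrence(s) of z with (x * z)
  => x <= 4
stmt 4: z := 5 * y  -- replace 0 occurrence(s) of z with (5 * y)
  => x <= 4
stmt 3: x := y + y  -- replace 1 occurrence(s) of x with (y + y)
  => ( y + y ) <= 4
stmt 2: y := z * x  -- replace 2 occurrence(s) of y with (z * x)
  => ( ( z * x ) + ( z * x ) ) <= 4
stmt 1: z := y - z  -- replace 2 occurrence(s) of z with (y - z)
  => ( ( ( y - z ) * x ) + ( ( y - z ) * x ) ) <= 4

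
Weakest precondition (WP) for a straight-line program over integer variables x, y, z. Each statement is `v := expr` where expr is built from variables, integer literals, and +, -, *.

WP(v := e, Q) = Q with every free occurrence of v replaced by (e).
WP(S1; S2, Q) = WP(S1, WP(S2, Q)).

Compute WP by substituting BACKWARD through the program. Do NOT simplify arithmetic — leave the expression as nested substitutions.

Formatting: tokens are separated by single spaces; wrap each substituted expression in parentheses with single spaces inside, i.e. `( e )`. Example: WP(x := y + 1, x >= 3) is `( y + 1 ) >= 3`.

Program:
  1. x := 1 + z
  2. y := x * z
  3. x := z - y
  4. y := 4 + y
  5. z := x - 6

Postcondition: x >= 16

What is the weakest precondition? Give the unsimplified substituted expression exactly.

Answer: ( z - ( ( 1 + z ) * z ) ) >= 16

Derivation:
post: x >= 16
stmt 5: z := x - 6  -- replace 0 occurrence(s) of z with (x - 6)
  => x >= 16
stmt 4: y := 4 + y  -- replace 0 occurrence(s) of y with (4 + y)
  => x >= 16
stmt 3: x := z - y  -- replace 1 occurrence(s) of x with (z - y)
  => ( z - y ) >= 16
stmt 2: y := x * z  -- replace 1 occurrence(s) of y with (x * z)
  => ( z - ( x * z ) ) >= 16
stmt 1: x := 1 + z  -- replace 1 occurrence(s) of x with (1 + z)
  => ( z - ( ( 1 + z ) * z ) ) >= 16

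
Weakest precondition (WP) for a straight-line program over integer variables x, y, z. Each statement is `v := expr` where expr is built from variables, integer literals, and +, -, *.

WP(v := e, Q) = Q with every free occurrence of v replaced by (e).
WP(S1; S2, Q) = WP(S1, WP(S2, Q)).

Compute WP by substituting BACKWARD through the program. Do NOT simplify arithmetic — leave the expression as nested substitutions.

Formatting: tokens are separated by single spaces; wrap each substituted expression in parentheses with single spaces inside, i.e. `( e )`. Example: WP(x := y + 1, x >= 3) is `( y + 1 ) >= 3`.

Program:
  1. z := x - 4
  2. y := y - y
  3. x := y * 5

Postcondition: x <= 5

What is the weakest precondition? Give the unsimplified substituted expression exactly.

Answer: ( ( y - y ) * 5 ) <= 5

Derivation:
post: x <= 5
stmt 3: x := y * 5  -- replace 1 occurrence(s) of x with (y * 5)
  => ( y * 5 ) <= 5
stmt 2: y := y - y  -- replace 1 occurrence(s) of y with (y - y)
  => ( ( y - y ) * 5 ) <= 5
stmt 1: z := x - 4  -- replace 0 occurrence(s) of z with (x - 4)
  => ( ( y - y ) * 5 ) <= 5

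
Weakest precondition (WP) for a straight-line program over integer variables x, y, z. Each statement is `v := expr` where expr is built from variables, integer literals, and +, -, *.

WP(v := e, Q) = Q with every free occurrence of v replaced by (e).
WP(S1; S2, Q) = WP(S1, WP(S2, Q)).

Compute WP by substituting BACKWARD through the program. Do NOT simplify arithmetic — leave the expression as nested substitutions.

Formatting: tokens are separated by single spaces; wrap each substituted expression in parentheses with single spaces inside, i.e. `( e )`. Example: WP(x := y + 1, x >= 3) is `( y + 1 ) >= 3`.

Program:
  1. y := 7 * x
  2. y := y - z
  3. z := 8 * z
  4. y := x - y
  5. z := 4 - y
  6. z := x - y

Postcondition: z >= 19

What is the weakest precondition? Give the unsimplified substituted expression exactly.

Answer: ( x - ( x - ( ( 7 * x ) - z ) ) ) >= 19

Derivation:
post: z >= 19
stmt 6: z := x - y  -- replace 1 occurrence(s) of z with (x - y)
  => ( x - y ) >= 19
stmt 5: z := 4 - y  -- replace 0 occurrence(s) of z with (4 - y)
  => ( x - y ) >= 19
stmt 4: y := x - y  -- replace 1 occurrence(s) of y with (x - y)
  => ( x - ( x - y ) ) >= 19
stmt 3: z := 8 * z  -- replace 0 occurrence(s) of z with (8 * z)
  => ( x - ( x - y ) ) >= 19
stmt 2: y := y - z  -- replace 1 occurrence(s) of y with (y - z)
  => ( x - ( x - ( y - z ) ) ) >= 19
stmt 1: y := 7 * x  -- replace 1 occurrence(s) of y with (7 * x)
  => ( x - ( x - ( ( 7 * x ) - z ) ) ) >= 19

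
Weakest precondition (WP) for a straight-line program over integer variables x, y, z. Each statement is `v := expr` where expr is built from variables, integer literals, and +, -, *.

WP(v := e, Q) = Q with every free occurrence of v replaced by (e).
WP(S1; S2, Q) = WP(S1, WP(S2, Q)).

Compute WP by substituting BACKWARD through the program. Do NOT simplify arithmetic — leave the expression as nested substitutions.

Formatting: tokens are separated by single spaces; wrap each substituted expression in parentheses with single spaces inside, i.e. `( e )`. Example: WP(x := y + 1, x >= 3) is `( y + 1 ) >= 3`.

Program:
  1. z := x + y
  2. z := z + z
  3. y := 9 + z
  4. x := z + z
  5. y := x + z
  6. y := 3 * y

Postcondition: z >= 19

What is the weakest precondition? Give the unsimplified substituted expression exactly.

post: z >= 19
stmt 6: y := 3 * y  -- replace 0 occurrence(s) of y with (3 * y)
  => z >= 19
stmt 5: y := x + z  -- replace 0 occurrence(s) of y with (x + z)
  => z >= 19
stmt 4: x := z + z  -- replace 0 occurrence(s) of x with (z + z)
  => z >= 19
stmt 3: y := 9 + z  -- replace 0 occurrence(s) of y with (9 + z)
  => z >= 19
stmt 2: z := z + z  -- replace 1 occurrence(s) of z with (z + z)
  => ( z + z ) >= 19
stmt 1: z := x + y  -- replace 2 occurrence(s) of z with (x + y)
  => ( ( x + y ) + ( x + y ) ) >= 19

Answer: ( ( x + y ) + ( x + y ) ) >= 19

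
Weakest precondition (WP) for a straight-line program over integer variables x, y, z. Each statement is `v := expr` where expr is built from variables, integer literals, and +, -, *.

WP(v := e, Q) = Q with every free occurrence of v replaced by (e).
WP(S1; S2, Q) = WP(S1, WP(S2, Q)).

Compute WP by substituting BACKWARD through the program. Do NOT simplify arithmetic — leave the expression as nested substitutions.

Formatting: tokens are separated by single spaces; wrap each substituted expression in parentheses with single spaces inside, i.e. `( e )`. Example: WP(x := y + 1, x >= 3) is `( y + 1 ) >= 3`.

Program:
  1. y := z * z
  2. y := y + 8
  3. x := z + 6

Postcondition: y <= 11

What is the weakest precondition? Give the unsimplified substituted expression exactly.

Answer: ( ( z * z ) + 8 ) <= 11

Derivation:
post: y <= 11
stmt 3: x := z + 6  -- replace 0 occurrence(s) of x with (z + 6)
  => y <= 11
stmt 2: y := y + 8  -- replace 1 occurrence(s) of y with (y + 8)
  => ( y + 8 ) <= 11
stmt 1: y := z * z  -- replace 1 occurrence(s) of y with (z * z)
  => ( ( z * z ) + 8 ) <= 11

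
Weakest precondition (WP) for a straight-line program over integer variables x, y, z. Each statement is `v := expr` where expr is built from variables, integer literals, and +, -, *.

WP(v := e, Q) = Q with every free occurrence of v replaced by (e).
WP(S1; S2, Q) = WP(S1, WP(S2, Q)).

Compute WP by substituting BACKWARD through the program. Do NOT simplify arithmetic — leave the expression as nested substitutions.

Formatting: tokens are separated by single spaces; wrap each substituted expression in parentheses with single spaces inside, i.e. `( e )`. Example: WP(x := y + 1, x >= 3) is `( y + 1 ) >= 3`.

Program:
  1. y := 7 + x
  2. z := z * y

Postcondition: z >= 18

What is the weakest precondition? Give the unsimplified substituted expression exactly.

Answer: ( z * ( 7 + x ) ) >= 18

Derivation:
post: z >= 18
stmt 2: z := z * y  -- replace 1 occurrence(s) of z with (z * y)
  => ( z * y ) >= 18
stmt 1: y := 7 + x  -- replace 1 occurrence(s) of y with (7 + x)
  => ( z * ( 7 + x ) ) >= 18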